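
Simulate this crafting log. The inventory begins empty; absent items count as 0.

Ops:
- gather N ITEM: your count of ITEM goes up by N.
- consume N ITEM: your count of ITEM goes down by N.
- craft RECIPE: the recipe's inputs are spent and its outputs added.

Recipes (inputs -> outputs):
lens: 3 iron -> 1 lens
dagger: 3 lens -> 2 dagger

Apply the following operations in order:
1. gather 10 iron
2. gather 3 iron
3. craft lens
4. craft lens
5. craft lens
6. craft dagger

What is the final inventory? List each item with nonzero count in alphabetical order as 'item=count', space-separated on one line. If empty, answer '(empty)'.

After 1 (gather 10 iron): iron=10
After 2 (gather 3 iron): iron=13
After 3 (craft lens): iron=10 lens=1
After 4 (craft lens): iron=7 lens=2
After 5 (craft lens): iron=4 lens=3
After 6 (craft dagger): dagger=2 iron=4

Answer: dagger=2 iron=4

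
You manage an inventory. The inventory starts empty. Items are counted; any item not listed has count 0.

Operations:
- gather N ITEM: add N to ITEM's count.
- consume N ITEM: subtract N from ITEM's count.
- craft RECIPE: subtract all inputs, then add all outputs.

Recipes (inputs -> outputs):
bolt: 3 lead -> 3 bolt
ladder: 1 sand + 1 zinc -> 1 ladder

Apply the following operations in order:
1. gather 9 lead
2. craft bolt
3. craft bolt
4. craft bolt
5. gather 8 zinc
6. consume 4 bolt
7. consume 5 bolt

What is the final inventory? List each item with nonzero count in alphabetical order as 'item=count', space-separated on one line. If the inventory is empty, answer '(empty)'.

After 1 (gather 9 lead): lead=9
After 2 (craft bolt): bolt=3 lead=6
After 3 (craft bolt): bolt=6 lead=3
After 4 (craft bolt): bolt=9
After 5 (gather 8 zinc): bolt=9 zinc=8
After 6 (consume 4 bolt): bolt=5 zinc=8
After 7 (consume 5 bolt): zinc=8

Answer: zinc=8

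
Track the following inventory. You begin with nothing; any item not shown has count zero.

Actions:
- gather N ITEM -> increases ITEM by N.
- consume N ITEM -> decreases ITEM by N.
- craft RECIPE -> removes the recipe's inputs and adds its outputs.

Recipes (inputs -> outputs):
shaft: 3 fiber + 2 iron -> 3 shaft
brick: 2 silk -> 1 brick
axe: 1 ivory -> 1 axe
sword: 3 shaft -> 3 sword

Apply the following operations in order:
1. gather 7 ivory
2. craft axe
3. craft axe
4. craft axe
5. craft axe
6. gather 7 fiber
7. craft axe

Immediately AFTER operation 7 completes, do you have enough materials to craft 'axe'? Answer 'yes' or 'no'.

Answer: yes

Derivation:
After 1 (gather 7 ivory): ivory=7
After 2 (craft axe): axe=1 ivory=6
After 3 (craft axe): axe=2 ivory=5
After 4 (craft axe): axe=3 ivory=4
After 5 (craft axe): axe=4 ivory=3
After 6 (gather 7 fiber): axe=4 fiber=7 ivory=3
After 7 (craft axe): axe=5 fiber=7 ivory=2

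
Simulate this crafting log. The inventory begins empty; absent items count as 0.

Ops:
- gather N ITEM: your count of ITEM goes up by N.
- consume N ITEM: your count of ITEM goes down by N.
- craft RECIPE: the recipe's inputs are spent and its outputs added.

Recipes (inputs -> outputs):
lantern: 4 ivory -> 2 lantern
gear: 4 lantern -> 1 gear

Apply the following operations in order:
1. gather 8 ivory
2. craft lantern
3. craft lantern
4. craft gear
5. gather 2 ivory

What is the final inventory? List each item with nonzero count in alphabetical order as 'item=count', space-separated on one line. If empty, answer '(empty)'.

Answer: gear=1 ivory=2

Derivation:
After 1 (gather 8 ivory): ivory=8
After 2 (craft lantern): ivory=4 lantern=2
After 3 (craft lantern): lantern=4
After 4 (craft gear): gear=1
After 5 (gather 2 ivory): gear=1 ivory=2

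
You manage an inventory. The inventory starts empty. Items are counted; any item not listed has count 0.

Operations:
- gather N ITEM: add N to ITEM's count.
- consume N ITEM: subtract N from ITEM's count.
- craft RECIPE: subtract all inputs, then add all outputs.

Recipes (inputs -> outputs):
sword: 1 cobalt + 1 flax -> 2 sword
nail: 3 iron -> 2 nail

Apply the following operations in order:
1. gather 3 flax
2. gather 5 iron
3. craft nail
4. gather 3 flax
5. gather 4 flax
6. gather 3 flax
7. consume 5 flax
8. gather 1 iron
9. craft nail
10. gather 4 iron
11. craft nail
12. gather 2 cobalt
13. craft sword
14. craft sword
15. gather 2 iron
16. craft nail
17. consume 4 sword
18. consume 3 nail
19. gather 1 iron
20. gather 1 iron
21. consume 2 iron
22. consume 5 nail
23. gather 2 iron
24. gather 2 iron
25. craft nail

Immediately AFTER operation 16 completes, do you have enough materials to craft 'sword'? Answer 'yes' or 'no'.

After 1 (gather 3 flax): flax=3
After 2 (gather 5 iron): flax=3 iron=5
After 3 (craft nail): flax=3 iron=2 nail=2
After 4 (gather 3 flax): flax=6 iron=2 nail=2
After 5 (gather 4 flax): flax=10 iron=2 nail=2
After 6 (gather 3 flax): flax=13 iron=2 nail=2
After 7 (consume 5 flax): flax=8 iron=2 nail=2
After 8 (gather 1 iron): flax=8 iron=3 nail=2
After 9 (craft nail): flax=8 nail=4
After 10 (gather 4 iron): flax=8 iron=4 nail=4
After 11 (craft nail): flax=8 iron=1 nail=6
After 12 (gather 2 cobalt): cobalt=2 flax=8 iron=1 nail=6
After 13 (craft sword): cobalt=1 flax=7 iron=1 nail=6 sword=2
After 14 (craft sword): flax=6 iron=1 nail=6 sword=4
After 15 (gather 2 iron): flax=6 iron=3 nail=6 sword=4
After 16 (craft nail): flax=6 nail=8 sword=4

Answer: no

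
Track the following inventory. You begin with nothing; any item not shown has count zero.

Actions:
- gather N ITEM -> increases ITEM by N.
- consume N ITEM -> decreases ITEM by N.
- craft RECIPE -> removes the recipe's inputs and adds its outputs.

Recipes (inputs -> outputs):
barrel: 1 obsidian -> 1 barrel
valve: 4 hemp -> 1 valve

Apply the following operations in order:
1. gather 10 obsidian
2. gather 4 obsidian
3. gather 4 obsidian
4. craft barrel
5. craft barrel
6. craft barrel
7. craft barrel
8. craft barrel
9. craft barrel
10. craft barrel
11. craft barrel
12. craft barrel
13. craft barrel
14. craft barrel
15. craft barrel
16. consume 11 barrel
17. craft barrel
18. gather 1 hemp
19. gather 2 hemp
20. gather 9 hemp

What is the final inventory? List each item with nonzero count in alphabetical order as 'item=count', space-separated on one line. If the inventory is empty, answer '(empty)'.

After 1 (gather 10 obsidian): obsidian=10
After 2 (gather 4 obsidian): obsidian=14
After 3 (gather 4 obsidian): obsidian=18
After 4 (craft barrel): barrel=1 obsidian=17
After 5 (craft barrel): barrel=2 obsidian=16
After 6 (craft barrel): barrel=3 obsidian=15
After 7 (craft barrel): barrel=4 obsidian=14
After 8 (craft barrel): barrel=5 obsidian=13
After 9 (craft barrel): barrel=6 obsidian=12
After 10 (craft barrel): barrel=7 obsidian=11
After 11 (craft barrel): barrel=8 obsidian=10
After 12 (craft barrel): barrel=9 obsidian=9
After 13 (craft barrel): barrel=10 obsidian=8
After 14 (craft barrel): barrel=11 obsidian=7
After 15 (craft barrel): barrel=12 obsidian=6
After 16 (consume 11 barrel): barrel=1 obsidian=6
After 17 (craft barrel): barrel=2 obsidian=5
After 18 (gather 1 hemp): barrel=2 hemp=1 obsidian=5
After 19 (gather 2 hemp): barrel=2 hemp=3 obsidian=5
After 20 (gather 9 hemp): barrel=2 hemp=12 obsidian=5

Answer: barrel=2 hemp=12 obsidian=5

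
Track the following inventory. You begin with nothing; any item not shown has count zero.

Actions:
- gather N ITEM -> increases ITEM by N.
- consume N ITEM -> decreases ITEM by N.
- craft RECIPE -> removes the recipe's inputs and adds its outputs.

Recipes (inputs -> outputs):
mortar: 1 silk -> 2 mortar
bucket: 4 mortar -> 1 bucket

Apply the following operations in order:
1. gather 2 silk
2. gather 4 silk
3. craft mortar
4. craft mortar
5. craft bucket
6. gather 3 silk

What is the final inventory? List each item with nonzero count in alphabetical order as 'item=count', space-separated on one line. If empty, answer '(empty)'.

After 1 (gather 2 silk): silk=2
After 2 (gather 4 silk): silk=6
After 3 (craft mortar): mortar=2 silk=5
After 4 (craft mortar): mortar=4 silk=4
After 5 (craft bucket): bucket=1 silk=4
After 6 (gather 3 silk): bucket=1 silk=7

Answer: bucket=1 silk=7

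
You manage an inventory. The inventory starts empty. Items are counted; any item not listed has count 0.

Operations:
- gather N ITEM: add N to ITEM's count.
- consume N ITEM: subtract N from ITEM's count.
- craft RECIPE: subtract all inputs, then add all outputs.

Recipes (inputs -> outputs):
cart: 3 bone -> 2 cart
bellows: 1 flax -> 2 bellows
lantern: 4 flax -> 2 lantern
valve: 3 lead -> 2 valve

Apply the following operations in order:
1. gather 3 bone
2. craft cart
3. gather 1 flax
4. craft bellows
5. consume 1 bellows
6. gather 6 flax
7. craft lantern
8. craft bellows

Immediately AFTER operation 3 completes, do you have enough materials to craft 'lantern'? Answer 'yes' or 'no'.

After 1 (gather 3 bone): bone=3
After 2 (craft cart): cart=2
After 3 (gather 1 flax): cart=2 flax=1

Answer: no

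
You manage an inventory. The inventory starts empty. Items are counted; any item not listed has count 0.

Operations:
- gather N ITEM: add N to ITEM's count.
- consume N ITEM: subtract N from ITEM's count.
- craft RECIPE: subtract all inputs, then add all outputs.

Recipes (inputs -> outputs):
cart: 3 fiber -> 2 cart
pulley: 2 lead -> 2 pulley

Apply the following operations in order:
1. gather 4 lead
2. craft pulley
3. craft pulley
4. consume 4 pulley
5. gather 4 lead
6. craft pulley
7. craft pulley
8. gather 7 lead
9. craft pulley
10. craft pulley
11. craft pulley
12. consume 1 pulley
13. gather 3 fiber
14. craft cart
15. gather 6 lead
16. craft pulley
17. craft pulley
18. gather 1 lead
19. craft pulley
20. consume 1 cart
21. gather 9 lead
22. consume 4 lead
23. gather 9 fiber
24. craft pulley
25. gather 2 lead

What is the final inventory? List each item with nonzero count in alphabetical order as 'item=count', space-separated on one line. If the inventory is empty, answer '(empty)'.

Answer: cart=1 fiber=9 lead=7 pulley=17

Derivation:
After 1 (gather 4 lead): lead=4
After 2 (craft pulley): lead=2 pulley=2
After 3 (craft pulley): pulley=4
After 4 (consume 4 pulley): (empty)
After 5 (gather 4 lead): lead=4
After 6 (craft pulley): lead=2 pulley=2
After 7 (craft pulley): pulley=4
After 8 (gather 7 lead): lead=7 pulley=4
After 9 (craft pulley): lead=5 pulley=6
After 10 (craft pulley): lead=3 pulley=8
After 11 (craft pulley): lead=1 pulley=10
After 12 (consume 1 pulley): lead=1 pulley=9
After 13 (gather 3 fiber): fiber=3 lead=1 pulley=9
After 14 (craft cart): cart=2 lead=1 pulley=9
After 15 (gather 6 lead): cart=2 lead=7 pulley=9
After 16 (craft pulley): cart=2 lead=5 pulley=11
After 17 (craft pulley): cart=2 lead=3 pulley=13
After 18 (gather 1 lead): cart=2 lead=4 pulley=13
After 19 (craft pulley): cart=2 lead=2 pulley=15
After 20 (consume 1 cart): cart=1 lead=2 pulley=15
After 21 (gather 9 lead): cart=1 lead=11 pulley=15
After 22 (consume 4 lead): cart=1 lead=7 pulley=15
After 23 (gather 9 fiber): cart=1 fiber=9 lead=7 pulley=15
After 24 (craft pulley): cart=1 fiber=9 lead=5 pulley=17
After 25 (gather 2 lead): cart=1 fiber=9 lead=7 pulley=17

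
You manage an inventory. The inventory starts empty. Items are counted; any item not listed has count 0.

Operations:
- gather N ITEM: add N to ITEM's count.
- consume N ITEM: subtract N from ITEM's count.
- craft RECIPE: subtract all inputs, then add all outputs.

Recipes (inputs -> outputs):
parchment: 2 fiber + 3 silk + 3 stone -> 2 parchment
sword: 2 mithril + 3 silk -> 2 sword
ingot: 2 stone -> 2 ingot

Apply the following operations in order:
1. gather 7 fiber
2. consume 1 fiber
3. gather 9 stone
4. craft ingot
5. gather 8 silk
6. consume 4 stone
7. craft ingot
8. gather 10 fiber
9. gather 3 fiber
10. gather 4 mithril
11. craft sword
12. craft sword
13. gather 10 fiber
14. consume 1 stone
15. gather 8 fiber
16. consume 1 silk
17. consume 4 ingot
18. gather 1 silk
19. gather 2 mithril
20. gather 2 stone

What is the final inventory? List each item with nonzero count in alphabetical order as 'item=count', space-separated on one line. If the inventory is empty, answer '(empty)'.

Answer: fiber=37 mithril=2 silk=2 stone=2 sword=4

Derivation:
After 1 (gather 7 fiber): fiber=7
After 2 (consume 1 fiber): fiber=6
After 3 (gather 9 stone): fiber=6 stone=9
After 4 (craft ingot): fiber=6 ingot=2 stone=7
After 5 (gather 8 silk): fiber=6 ingot=2 silk=8 stone=7
After 6 (consume 4 stone): fiber=6 ingot=2 silk=8 stone=3
After 7 (craft ingot): fiber=6 ingot=4 silk=8 stone=1
After 8 (gather 10 fiber): fiber=16 ingot=4 silk=8 stone=1
After 9 (gather 3 fiber): fiber=19 ingot=4 silk=8 stone=1
After 10 (gather 4 mithril): fiber=19 ingot=4 mithril=4 silk=8 stone=1
After 11 (craft sword): fiber=19 ingot=4 mithril=2 silk=5 stone=1 sword=2
After 12 (craft sword): fiber=19 ingot=4 silk=2 stone=1 sword=4
After 13 (gather 10 fiber): fiber=29 ingot=4 silk=2 stone=1 sword=4
After 14 (consume 1 stone): fiber=29 ingot=4 silk=2 sword=4
After 15 (gather 8 fiber): fiber=37 ingot=4 silk=2 sword=4
After 16 (consume 1 silk): fiber=37 ingot=4 silk=1 sword=4
After 17 (consume 4 ingot): fiber=37 silk=1 sword=4
After 18 (gather 1 silk): fiber=37 silk=2 sword=4
After 19 (gather 2 mithril): fiber=37 mithril=2 silk=2 sword=4
After 20 (gather 2 stone): fiber=37 mithril=2 silk=2 stone=2 sword=4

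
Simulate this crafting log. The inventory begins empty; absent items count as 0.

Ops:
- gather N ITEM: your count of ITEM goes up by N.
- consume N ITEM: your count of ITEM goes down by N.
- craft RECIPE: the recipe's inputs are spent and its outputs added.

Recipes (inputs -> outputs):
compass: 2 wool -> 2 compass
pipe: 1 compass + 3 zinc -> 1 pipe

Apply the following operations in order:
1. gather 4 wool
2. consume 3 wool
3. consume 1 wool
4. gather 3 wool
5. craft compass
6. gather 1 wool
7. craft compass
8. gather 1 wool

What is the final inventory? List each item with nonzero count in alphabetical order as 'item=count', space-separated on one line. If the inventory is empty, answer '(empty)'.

Answer: compass=4 wool=1

Derivation:
After 1 (gather 4 wool): wool=4
After 2 (consume 3 wool): wool=1
After 3 (consume 1 wool): (empty)
After 4 (gather 3 wool): wool=3
After 5 (craft compass): compass=2 wool=1
After 6 (gather 1 wool): compass=2 wool=2
After 7 (craft compass): compass=4
After 8 (gather 1 wool): compass=4 wool=1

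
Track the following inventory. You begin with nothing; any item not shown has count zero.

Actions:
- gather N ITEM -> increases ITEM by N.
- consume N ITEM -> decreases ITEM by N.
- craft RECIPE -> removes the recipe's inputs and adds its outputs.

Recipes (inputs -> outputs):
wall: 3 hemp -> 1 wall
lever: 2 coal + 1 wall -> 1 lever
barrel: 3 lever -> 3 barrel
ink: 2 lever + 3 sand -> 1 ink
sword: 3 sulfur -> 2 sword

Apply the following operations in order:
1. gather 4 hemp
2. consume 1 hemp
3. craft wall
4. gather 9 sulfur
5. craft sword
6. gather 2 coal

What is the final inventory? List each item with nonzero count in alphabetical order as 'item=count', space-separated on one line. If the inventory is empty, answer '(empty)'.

After 1 (gather 4 hemp): hemp=4
After 2 (consume 1 hemp): hemp=3
After 3 (craft wall): wall=1
After 4 (gather 9 sulfur): sulfur=9 wall=1
After 5 (craft sword): sulfur=6 sword=2 wall=1
After 6 (gather 2 coal): coal=2 sulfur=6 sword=2 wall=1

Answer: coal=2 sulfur=6 sword=2 wall=1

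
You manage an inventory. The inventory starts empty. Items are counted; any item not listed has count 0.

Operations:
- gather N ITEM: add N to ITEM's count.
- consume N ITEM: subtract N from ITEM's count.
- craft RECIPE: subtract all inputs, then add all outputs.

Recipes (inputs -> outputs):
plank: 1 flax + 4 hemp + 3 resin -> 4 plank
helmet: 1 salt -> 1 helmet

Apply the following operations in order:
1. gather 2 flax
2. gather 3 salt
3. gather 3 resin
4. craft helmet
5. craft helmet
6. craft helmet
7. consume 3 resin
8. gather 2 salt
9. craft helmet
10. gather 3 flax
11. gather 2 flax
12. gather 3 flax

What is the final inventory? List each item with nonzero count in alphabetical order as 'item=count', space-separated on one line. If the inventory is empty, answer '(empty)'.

After 1 (gather 2 flax): flax=2
After 2 (gather 3 salt): flax=2 salt=3
After 3 (gather 3 resin): flax=2 resin=3 salt=3
After 4 (craft helmet): flax=2 helmet=1 resin=3 salt=2
After 5 (craft helmet): flax=2 helmet=2 resin=3 salt=1
After 6 (craft helmet): flax=2 helmet=3 resin=3
After 7 (consume 3 resin): flax=2 helmet=3
After 8 (gather 2 salt): flax=2 helmet=3 salt=2
After 9 (craft helmet): flax=2 helmet=4 salt=1
After 10 (gather 3 flax): flax=5 helmet=4 salt=1
After 11 (gather 2 flax): flax=7 helmet=4 salt=1
After 12 (gather 3 flax): flax=10 helmet=4 salt=1

Answer: flax=10 helmet=4 salt=1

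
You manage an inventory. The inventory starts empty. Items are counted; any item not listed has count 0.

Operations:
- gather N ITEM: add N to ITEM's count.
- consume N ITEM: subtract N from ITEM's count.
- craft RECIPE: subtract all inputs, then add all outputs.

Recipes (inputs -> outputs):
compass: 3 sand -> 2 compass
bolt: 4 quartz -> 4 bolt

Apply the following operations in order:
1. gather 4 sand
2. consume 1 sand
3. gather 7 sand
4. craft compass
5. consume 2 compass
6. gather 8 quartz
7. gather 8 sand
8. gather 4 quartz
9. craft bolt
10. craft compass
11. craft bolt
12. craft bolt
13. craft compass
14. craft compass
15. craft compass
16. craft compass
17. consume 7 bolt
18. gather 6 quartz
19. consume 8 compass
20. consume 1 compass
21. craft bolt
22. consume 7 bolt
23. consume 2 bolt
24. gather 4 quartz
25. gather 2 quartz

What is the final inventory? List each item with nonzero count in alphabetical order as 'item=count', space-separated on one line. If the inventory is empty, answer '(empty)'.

After 1 (gather 4 sand): sand=4
After 2 (consume 1 sand): sand=3
After 3 (gather 7 sand): sand=10
After 4 (craft compass): compass=2 sand=7
After 5 (consume 2 compass): sand=7
After 6 (gather 8 quartz): quartz=8 sand=7
After 7 (gather 8 sand): quartz=8 sand=15
After 8 (gather 4 quartz): quartz=12 sand=15
After 9 (craft bolt): bolt=4 quartz=8 sand=15
After 10 (craft compass): bolt=4 compass=2 quartz=8 sand=12
After 11 (craft bolt): bolt=8 compass=2 quartz=4 sand=12
After 12 (craft bolt): bolt=12 compass=2 sand=12
After 13 (craft compass): bolt=12 compass=4 sand=9
After 14 (craft compass): bolt=12 compass=6 sand=6
After 15 (craft compass): bolt=12 compass=8 sand=3
After 16 (craft compass): bolt=12 compass=10
After 17 (consume 7 bolt): bolt=5 compass=10
After 18 (gather 6 quartz): bolt=5 compass=10 quartz=6
After 19 (consume 8 compass): bolt=5 compass=2 quartz=6
After 20 (consume 1 compass): bolt=5 compass=1 quartz=6
After 21 (craft bolt): bolt=9 compass=1 quartz=2
After 22 (consume 7 bolt): bolt=2 compass=1 quartz=2
After 23 (consume 2 bolt): compass=1 quartz=2
After 24 (gather 4 quartz): compass=1 quartz=6
After 25 (gather 2 quartz): compass=1 quartz=8

Answer: compass=1 quartz=8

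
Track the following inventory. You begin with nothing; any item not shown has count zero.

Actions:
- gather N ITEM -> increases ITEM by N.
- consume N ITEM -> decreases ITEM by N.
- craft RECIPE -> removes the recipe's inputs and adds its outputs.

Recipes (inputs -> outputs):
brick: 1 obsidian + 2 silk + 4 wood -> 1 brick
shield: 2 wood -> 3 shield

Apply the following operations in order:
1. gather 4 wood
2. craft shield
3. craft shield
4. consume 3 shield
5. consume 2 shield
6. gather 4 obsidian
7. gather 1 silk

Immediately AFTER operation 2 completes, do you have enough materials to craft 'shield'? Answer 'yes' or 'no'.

After 1 (gather 4 wood): wood=4
After 2 (craft shield): shield=3 wood=2

Answer: yes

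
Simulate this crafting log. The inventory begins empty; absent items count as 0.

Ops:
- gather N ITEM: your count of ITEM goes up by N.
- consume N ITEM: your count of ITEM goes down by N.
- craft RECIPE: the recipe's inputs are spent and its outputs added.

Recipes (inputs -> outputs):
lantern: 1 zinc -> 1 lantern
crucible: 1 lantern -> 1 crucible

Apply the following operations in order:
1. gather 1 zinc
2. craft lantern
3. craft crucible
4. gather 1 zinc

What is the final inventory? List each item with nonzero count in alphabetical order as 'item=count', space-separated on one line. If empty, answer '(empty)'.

After 1 (gather 1 zinc): zinc=1
After 2 (craft lantern): lantern=1
After 3 (craft crucible): crucible=1
After 4 (gather 1 zinc): crucible=1 zinc=1

Answer: crucible=1 zinc=1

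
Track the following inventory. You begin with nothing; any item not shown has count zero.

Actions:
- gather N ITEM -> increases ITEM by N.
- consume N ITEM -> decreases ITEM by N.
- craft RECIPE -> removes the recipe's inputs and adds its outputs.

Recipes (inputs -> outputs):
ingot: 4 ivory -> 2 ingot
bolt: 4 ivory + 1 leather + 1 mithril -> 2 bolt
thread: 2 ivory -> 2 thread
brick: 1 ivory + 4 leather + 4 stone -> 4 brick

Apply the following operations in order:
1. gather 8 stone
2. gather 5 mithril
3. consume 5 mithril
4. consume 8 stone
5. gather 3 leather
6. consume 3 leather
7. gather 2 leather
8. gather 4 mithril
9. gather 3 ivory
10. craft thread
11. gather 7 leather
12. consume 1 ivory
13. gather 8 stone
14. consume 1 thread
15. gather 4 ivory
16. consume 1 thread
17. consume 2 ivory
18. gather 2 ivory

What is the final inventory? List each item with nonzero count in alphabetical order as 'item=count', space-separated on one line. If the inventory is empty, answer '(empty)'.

After 1 (gather 8 stone): stone=8
After 2 (gather 5 mithril): mithril=5 stone=8
After 3 (consume 5 mithril): stone=8
After 4 (consume 8 stone): (empty)
After 5 (gather 3 leather): leather=3
After 6 (consume 3 leather): (empty)
After 7 (gather 2 leather): leather=2
After 8 (gather 4 mithril): leather=2 mithril=4
After 9 (gather 3 ivory): ivory=3 leather=2 mithril=4
After 10 (craft thread): ivory=1 leather=2 mithril=4 thread=2
After 11 (gather 7 leather): ivory=1 leather=9 mithril=4 thread=2
After 12 (consume 1 ivory): leather=9 mithril=4 thread=2
After 13 (gather 8 stone): leather=9 mithril=4 stone=8 thread=2
After 14 (consume 1 thread): leather=9 mithril=4 stone=8 thread=1
After 15 (gather 4 ivory): ivory=4 leather=9 mithril=4 stone=8 thread=1
After 16 (consume 1 thread): ivory=4 leather=9 mithril=4 stone=8
After 17 (consume 2 ivory): ivory=2 leather=9 mithril=4 stone=8
After 18 (gather 2 ivory): ivory=4 leather=9 mithril=4 stone=8

Answer: ivory=4 leather=9 mithril=4 stone=8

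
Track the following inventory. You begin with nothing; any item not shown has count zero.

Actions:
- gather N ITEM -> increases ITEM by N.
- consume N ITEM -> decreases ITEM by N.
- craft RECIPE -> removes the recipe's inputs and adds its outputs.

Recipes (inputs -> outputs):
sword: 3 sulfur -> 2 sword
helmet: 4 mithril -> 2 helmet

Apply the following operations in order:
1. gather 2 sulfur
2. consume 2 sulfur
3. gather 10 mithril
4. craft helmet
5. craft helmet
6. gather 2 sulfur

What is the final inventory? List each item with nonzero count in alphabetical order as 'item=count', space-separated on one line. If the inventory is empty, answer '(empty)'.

After 1 (gather 2 sulfur): sulfur=2
After 2 (consume 2 sulfur): (empty)
After 3 (gather 10 mithril): mithril=10
After 4 (craft helmet): helmet=2 mithril=6
After 5 (craft helmet): helmet=4 mithril=2
After 6 (gather 2 sulfur): helmet=4 mithril=2 sulfur=2

Answer: helmet=4 mithril=2 sulfur=2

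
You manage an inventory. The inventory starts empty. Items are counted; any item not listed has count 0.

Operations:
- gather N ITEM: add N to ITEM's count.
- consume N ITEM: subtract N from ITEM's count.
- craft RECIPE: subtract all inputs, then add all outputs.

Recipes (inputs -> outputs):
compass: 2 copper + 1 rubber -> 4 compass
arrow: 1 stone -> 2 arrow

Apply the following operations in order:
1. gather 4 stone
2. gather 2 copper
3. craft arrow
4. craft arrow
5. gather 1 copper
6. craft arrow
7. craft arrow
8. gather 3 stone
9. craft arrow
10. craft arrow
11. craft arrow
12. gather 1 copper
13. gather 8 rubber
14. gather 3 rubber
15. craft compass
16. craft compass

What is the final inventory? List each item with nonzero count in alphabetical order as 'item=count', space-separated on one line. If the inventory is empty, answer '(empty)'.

Answer: arrow=14 compass=8 rubber=9

Derivation:
After 1 (gather 4 stone): stone=4
After 2 (gather 2 copper): copper=2 stone=4
After 3 (craft arrow): arrow=2 copper=2 stone=3
After 4 (craft arrow): arrow=4 copper=2 stone=2
After 5 (gather 1 copper): arrow=4 copper=3 stone=2
After 6 (craft arrow): arrow=6 copper=3 stone=1
After 7 (craft arrow): arrow=8 copper=3
After 8 (gather 3 stone): arrow=8 copper=3 stone=3
After 9 (craft arrow): arrow=10 copper=3 stone=2
After 10 (craft arrow): arrow=12 copper=3 stone=1
After 11 (craft arrow): arrow=14 copper=3
After 12 (gather 1 copper): arrow=14 copper=4
After 13 (gather 8 rubber): arrow=14 copper=4 rubber=8
After 14 (gather 3 rubber): arrow=14 copper=4 rubber=11
After 15 (craft compass): arrow=14 compass=4 copper=2 rubber=10
After 16 (craft compass): arrow=14 compass=8 rubber=9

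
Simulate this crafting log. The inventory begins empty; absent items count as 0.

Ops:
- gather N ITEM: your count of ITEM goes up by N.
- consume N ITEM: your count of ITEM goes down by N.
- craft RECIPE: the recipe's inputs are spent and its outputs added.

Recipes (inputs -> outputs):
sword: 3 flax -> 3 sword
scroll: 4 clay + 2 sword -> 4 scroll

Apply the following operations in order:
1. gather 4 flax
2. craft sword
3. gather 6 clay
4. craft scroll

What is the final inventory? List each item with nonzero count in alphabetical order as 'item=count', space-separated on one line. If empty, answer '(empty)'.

After 1 (gather 4 flax): flax=4
After 2 (craft sword): flax=1 sword=3
After 3 (gather 6 clay): clay=6 flax=1 sword=3
After 4 (craft scroll): clay=2 flax=1 scroll=4 sword=1

Answer: clay=2 flax=1 scroll=4 sword=1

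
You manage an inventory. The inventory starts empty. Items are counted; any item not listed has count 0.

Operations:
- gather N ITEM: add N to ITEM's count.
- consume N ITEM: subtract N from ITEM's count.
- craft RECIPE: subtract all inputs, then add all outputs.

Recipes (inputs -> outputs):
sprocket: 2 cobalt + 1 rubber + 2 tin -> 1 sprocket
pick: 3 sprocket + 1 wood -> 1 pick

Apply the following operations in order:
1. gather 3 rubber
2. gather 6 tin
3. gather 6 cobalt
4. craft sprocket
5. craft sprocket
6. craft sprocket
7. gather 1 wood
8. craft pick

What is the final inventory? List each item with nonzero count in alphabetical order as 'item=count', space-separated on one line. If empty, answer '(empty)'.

After 1 (gather 3 rubber): rubber=3
After 2 (gather 6 tin): rubber=3 tin=6
After 3 (gather 6 cobalt): cobalt=6 rubber=3 tin=6
After 4 (craft sprocket): cobalt=4 rubber=2 sprocket=1 tin=4
After 5 (craft sprocket): cobalt=2 rubber=1 sprocket=2 tin=2
After 6 (craft sprocket): sprocket=3
After 7 (gather 1 wood): sprocket=3 wood=1
After 8 (craft pick): pick=1

Answer: pick=1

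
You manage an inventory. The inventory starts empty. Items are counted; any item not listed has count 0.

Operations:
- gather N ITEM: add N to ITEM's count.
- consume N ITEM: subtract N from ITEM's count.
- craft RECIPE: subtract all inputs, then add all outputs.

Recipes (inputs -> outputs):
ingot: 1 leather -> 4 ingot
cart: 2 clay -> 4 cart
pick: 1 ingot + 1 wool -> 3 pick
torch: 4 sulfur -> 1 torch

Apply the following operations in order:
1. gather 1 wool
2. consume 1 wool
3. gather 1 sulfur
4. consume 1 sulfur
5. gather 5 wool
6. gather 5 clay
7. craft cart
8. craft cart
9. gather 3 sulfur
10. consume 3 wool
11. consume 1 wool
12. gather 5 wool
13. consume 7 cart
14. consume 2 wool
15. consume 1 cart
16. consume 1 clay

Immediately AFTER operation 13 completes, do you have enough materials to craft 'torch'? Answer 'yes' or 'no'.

After 1 (gather 1 wool): wool=1
After 2 (consume 1 wool): (empty)
After 3 (gather 1 sulfur): sulfur=1
After 4 (consume 1 sulfur): (empty)
After 5 (gather 5 wool): wool=5
After 6 (gather 5 clay): clay=5 wool=5
After 7 (craft cart): cart=4 clay=3 wool=5
After 8 (craft cart): cart=8 clay=1 wool=5
After 9 (gather 3 sulfur): cart=8 clay=1 sulfur=3 wool=5
After 10 (consume 3 wool): cart=8 clay=1 sulfur=3 wool=2
After 11 (consume 1 wool): cart=8 clay=1 sulfur=3 wool=1
After 12 (gather 5 wool): cart=8 clay=1 sulfur=3 wool=6
After 13 (consume 7 cart): cart=1 clay=1 sulfur=3 wool=6

Answer: no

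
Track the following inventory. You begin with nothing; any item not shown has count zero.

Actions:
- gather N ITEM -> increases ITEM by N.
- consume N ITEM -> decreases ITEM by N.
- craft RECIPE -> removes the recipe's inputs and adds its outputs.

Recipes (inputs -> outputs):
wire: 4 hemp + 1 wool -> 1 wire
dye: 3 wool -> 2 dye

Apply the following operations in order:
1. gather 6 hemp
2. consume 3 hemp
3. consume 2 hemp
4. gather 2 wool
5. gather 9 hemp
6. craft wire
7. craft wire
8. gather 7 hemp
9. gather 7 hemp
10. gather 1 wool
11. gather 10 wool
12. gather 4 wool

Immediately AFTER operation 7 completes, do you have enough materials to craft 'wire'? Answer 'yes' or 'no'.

After 1 (gather 6 hemp): hemp=6
After 2 (consume 3 hemp): hemp=3
After 3 (consume 2 hemp): hemp=1
After 4 (gather 2 wool): hemp=1 wool=2
After 5 (gather 9 hemp): hemp=10 wool=2
After 6 (craft wire): hemp=6 wire=1 wool=1
After 7 (craft wire): hemp=2 wire=2

Answer: no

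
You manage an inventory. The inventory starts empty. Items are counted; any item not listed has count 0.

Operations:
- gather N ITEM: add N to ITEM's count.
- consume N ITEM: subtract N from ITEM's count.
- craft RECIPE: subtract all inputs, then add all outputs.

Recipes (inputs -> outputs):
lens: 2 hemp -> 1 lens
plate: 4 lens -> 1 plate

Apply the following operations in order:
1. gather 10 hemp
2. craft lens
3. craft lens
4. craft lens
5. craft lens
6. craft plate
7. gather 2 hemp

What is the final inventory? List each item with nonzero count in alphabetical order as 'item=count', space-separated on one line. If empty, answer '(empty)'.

Answer: hemp=4 plate=1

Derivation:
After 1 (gather 10 hemp): hemp=10
After 2 (craft lens): hemp=8 lens=1
After 3 (craft lens): hemp=6 lens=2
After 4 (craft lens): hemp=4 lens=3
After 5 (craft lens): hemp=2 lens=4
After 6 (craft plate): hemp=2 plate=1
After 7 (gather 2 hemp): hemp=4 plate=1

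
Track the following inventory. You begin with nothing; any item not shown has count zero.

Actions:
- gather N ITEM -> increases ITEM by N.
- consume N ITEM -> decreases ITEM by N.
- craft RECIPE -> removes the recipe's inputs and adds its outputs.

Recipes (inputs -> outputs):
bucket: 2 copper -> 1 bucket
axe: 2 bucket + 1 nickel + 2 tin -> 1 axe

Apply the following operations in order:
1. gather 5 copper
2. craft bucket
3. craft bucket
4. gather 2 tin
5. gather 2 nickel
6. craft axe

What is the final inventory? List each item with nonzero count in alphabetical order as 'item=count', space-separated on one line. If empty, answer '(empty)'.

After 1 (gather 5 copper): copper=5
After 2 (craft bucket): bucket=1 copper=3
After 3 (craft bucket): bucket=2 copper=1
After 4 (gather 2 tin): bucket=2 copper=1 tin=2
After 5 (gather 2 nickel): bucket=2 copper=1 nickel=2 tin=2
After 6 (craft axe): axe=1 copper=1 nickel=1

Answer: axe=1 copper=1 nickel=1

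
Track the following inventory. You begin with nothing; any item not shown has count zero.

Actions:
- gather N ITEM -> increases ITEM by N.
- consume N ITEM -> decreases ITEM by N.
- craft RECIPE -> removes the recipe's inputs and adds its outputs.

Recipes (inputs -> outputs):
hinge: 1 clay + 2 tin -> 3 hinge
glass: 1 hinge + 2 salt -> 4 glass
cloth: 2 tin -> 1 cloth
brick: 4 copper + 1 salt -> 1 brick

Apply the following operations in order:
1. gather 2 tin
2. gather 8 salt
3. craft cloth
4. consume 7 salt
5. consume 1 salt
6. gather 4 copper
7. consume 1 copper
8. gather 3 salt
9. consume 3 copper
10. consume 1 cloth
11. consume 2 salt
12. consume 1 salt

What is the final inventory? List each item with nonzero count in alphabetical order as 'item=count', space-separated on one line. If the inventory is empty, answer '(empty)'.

Answer: (empty)

Derivation:
After 1 (gather 2 tin): tin=2
After 2 (gather 8 salt): salt=8 tin=2
After 3 (craft cloth): cloth=1 salt=8
After 4 (consume 7 salt): cloth=1 salt=1
After 5 (consume 1 salt): cloth=1
After 6 (gather 4 copper): cloth=1 copper=4
After 7 (consume 1 copper): cloth=1 copper=3
After 8 (gather 3 salt): cloth=1 copper=3 salt=3
After 9 (consume 3 copper): cloth=1 salt=3
After 10 (consume 1 cloth): salt=3
After 11 (consume 2 salt): salt=1
After 12 (consume 1 salt): (empty)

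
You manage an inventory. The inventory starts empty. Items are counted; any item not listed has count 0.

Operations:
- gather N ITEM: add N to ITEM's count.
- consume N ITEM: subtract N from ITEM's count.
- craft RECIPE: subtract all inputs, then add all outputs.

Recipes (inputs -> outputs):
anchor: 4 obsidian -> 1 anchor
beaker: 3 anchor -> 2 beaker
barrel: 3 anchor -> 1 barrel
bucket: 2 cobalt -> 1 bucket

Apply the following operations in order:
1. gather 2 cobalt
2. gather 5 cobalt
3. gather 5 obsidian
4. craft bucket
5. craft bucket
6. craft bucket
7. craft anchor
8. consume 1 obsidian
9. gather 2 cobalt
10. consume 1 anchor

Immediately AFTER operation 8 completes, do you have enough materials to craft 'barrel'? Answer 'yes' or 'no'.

Answer: no

Derivation:
After 1 (gather 2 cobalt): cobalt=2
After 2 (gather 5 cobalt): cobalt=7
After 3 (gather 5 obsidian): cobalt=7 obsidian=5
After 4 (craft bucket): bucket=1 cobalt=5 obsidian=5
After 5 (craft bucket): bucket=2 cobalt=3 obsidian=5
After 6 (craft bucket): bucket=3 cobalt=1 obsidian=5
After 7 (craft anchor): anchor=1 bucket=3 cobalt=1 obsidian=1
After 8 (consume 1 obsidian): anchor=1 bucket=3 cobalt=1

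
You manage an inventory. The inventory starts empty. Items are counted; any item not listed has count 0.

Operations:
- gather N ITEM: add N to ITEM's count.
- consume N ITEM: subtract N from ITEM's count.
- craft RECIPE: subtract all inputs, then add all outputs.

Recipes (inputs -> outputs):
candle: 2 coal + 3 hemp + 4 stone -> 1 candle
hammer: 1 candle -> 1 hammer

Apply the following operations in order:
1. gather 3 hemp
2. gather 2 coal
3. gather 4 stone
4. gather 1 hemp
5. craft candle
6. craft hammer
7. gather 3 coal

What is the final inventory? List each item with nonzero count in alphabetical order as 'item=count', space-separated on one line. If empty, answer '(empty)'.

Answer: coal=3 hammer=1 hemp=1

Derivation:
After 1 (gather 3 hemp): hemp=3
After 2 (gather 2 coal): coal=2 hemp=3
After 3 (gather 4 stone): coal=2 hemp=3 stone=4
After 4 (gather 1 hemp): coal=2 hemp=4 stone=4
After 5 (craft candle): candle=1 hemp=1
After 6 (craft hammer): hammer=1 hemp=1
After 7 (gather 3 coal): coal=3 hammer=1 hemp=1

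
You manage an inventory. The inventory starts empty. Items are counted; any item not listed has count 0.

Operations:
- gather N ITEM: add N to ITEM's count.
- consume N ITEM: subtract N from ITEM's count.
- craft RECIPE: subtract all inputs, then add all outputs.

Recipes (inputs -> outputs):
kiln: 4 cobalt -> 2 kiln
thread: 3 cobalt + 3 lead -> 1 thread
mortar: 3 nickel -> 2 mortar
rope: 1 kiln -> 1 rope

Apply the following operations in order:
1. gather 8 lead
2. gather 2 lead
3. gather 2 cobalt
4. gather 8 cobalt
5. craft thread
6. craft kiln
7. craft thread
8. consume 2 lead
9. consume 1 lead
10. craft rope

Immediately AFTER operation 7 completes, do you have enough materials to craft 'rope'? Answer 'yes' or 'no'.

After 1 (gather 8 lead): lead=8
After 2 (gather 2 lead): lead=10
After 3 (gather 2 cobalt): cobalt=2 lead=10
After 4 (gather 8 cobalt): cobalt=10 lead=10
After 5 (craft thread): cobalt=7 lead=7 thread=1
After 6 (craft kiln): cobalt=3 kiln=2 lead=7 thread=1
After 7 (craft thread): kiln=2 lead=4 thread=2

Answer: yes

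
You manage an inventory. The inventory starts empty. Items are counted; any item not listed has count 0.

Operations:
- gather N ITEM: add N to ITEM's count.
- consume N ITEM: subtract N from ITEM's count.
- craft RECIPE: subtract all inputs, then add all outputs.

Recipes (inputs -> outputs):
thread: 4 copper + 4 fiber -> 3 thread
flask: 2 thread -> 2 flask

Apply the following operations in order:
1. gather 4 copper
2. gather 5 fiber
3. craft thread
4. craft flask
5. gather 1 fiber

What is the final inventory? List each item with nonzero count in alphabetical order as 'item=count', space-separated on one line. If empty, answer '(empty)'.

Answer: fiber=2 flask=2 thread=1

Derivation:
After 1 (gather 4 copper): copper=4
After 2 (gather 5 fiber): copper=4 fiber=5
After 3 (craft thread): fiber=1 thread=3
After 4 (craft flask): fiber=1 flask=2 thread=1
After 5 (gather 1 fiber): fiber=2 flask=2 thread=1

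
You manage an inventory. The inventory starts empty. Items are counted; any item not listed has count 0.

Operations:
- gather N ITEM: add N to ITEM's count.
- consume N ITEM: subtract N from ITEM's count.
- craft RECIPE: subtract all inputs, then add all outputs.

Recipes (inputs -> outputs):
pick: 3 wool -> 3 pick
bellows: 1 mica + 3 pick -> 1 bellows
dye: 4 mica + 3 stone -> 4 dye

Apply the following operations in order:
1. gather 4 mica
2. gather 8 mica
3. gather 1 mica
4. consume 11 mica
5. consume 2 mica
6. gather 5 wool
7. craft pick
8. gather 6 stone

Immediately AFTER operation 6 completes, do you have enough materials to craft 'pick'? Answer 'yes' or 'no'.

After 1 (gather 4 mica): mica=4
After 2 (gather 8 mica): mica=12
After 3 (gather 1 mica): mica=13
After 4 (consume 11 mica): mica=2
After 5 (consume 2 mica): (empty)
After 6 (gather 5 wool): wool=5

Answer: yes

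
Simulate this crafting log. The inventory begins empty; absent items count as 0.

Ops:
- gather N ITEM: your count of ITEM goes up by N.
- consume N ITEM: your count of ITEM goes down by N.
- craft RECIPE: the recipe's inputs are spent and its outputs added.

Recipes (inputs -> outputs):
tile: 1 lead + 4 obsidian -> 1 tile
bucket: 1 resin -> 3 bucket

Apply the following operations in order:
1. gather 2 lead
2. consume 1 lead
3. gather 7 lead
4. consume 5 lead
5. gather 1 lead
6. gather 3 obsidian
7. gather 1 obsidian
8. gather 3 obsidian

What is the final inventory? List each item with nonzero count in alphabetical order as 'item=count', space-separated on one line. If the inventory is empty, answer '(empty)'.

Answer: lead=4 obsidian=7

Derivation:
After 1 (gather 2 lead): lead=2
After 2 (consume 1 lead): lead=1
After 3 (gather 7 lead): lead=8
After 4 (consume 5 lead): lead=3
After 5 (gather 1 lead): lead=4
After 6 (gather 3 obsidian): lead=4 obsidian=3
After 7 (gather 1 obsidian): lead=4 obsidian=4
After 8 (gather 3 obsidian): lead=4 obsidian=7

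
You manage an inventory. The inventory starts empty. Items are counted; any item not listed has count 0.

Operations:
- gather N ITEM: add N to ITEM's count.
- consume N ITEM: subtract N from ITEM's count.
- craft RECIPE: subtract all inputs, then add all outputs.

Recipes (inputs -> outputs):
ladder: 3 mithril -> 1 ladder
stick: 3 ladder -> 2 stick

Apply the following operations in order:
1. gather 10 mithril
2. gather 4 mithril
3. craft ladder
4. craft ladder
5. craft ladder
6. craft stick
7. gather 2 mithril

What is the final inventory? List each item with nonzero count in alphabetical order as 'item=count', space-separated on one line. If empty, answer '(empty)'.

After 1 (gather 10 mithril): mithril=10
After 2 (gather 4 mithril): mithril=14
After 3 (craft ladder): ladder=1 mithril=11
After 4 (craft ladder): ladder=2 mithril=8
After 5 (craft ladder): ladder=3 mithril=5
After 6 (craft stick): mithril=5 stick=2
After 7 (gather 2 mithril): mithril=7 stick=2

Answer: mithril=7 stick=2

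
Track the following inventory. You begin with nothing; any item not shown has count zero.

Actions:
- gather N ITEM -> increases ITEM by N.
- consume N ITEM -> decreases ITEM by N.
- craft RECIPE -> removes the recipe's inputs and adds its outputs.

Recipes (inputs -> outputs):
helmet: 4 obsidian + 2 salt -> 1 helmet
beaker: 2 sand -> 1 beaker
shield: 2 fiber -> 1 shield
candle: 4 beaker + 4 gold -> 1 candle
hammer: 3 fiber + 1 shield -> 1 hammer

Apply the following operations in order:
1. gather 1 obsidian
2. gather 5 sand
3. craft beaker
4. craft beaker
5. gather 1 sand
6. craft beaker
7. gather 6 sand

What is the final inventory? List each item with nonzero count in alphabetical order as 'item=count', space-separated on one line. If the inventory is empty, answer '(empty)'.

Answer: beaker=3 obsidian=1 sand=6

Derivation:
After 1 (gather 1 obsidian): obsidian=1
After 2 (gather 5 sand): obsidian=1 sand=5
After 3 (craft beaker): beaker=1 obsidian=1 sand=3
After 4 (craft beaker): beaker=2 obsidian=1 sand=1
After 5 (gather 1 sand): beaker=2 obsidian=1 sand=2
After 6 (craft beaker): beaker=3 obsidian=1
After 7 (gather 6 sand): beaker=3 obsidian=1 sand=6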